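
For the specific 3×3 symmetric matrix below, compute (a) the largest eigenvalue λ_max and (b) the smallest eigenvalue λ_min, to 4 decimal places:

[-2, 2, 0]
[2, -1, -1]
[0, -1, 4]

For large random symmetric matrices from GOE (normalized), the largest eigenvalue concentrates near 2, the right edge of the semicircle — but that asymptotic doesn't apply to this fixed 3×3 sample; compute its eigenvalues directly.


Since M is real symmetric, all three eigenvalues are real; they are the roots of det(λI − M) = λ³ − (tr M) λ² + s λ − det M, where s is the sum of the principal 2×2 minors.
tr M = -2 + (-1) + 4 = 1.
s = ((-2)·(-1) − 2²) + ((-2)·4 − 0²) + ((-1)·4 − (-1)²) = -2 + (-8) + (-5) = -15.
det M (expand along row 1) = (-2)·(-5) − 2·8 + 0·(-2) = -6.
Characteristic polynomial: λ³ − λ² − 15λ + 6 = 0.
Substitute λ = y + (tr M)/3 = y + 0.333333 to remove the quadratic term: y³ + p·y + q = 0 with p = s − (tr M)²/3 = -15.333333 and q = −2(tr M)³/27 + (tr M)·s/3 − det M = 0.925926.
Three real roots ⇒ use the trigonometric (Viète) form: r = 2√(−p/3) = 4.521553, φ = arccos(3q/(p·r)) = arccos(-0.040066) = 1.610873 rad.
y_k = r·cos(φ/3 − 2πk/3) for k = 0, 1, 2 gives y = 3.885230, 0.060401, -3.945631.
λ_k = y_k + 0.333333 gives λ = 4.2186, 0.3937, -3.6123 (check: the sum is 1.0000 = tr M).

Hence λ_max = 4.2186 and λ_min = -3.6123.


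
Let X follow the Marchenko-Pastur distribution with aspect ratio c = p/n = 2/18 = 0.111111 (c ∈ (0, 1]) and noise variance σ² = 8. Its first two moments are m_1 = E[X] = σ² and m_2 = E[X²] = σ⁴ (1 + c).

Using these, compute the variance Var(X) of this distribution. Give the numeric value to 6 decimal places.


m_1 = E[X] = σ² = 8, so m_1² = 64.
m_2 = E[X²] = σ⁴ (1 + c) = 64 · (1 + 0.111111) = 64 · 1.111111 = 71.111111.
(Note m_2 − m_1² simplifies to c · σ⁴ = 0.111111 · 64.)

Var(X) = m_2 − m_1² = 71.111111 − 64 = 7.111111.


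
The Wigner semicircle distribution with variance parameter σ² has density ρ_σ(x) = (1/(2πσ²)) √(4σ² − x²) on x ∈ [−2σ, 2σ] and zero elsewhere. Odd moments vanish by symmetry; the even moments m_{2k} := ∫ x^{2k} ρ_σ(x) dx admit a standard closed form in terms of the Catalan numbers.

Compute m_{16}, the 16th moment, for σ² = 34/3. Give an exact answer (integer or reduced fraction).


By the scaled semicircle moment identity, m_{2k} = σ^{2k} · C_k with k = 8.
C_8 = (1/(k+1)) · C(2k, k) = (1/9) · C(16, 8) = (1/9) · 12870 = 1430.
σ^{2k} = (σ²)^k = (34/3)^8 = 1785793904896/6561.

Therefore m_{16} = σ^{16} · C_8 = (1785793904896/6561) · 1430 = 2553685284001280/6561.


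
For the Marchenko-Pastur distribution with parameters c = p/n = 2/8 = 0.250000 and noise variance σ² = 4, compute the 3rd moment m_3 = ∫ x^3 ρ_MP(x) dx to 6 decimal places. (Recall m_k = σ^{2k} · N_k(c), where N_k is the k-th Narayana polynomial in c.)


E[X³] = σ⁶ (1 + 3c + c²) (third MP moment). With σ² = 4 (so σ⁶ = 64) and c = 2/8 = 0.250000: E[X³] = 64 · (1 + 3·0.250000 + (0.250000)²) = 64 · 1.812500.

So E[X^3] = 116.000000.


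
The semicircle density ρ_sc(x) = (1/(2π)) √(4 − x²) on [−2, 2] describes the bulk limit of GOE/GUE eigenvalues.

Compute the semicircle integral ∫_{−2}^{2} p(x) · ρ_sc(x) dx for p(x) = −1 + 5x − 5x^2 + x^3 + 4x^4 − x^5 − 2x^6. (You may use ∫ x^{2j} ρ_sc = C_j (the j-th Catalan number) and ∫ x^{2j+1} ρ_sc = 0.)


Write p(x) = Σ a_i x^i, split into monomials and integrate each against ρ_sc separately.
Using ∫ x^{2j} ρ_sc = C_j = (1/(j+1)) C(2j, j) (Catalan numbers) and ∫ x^{2j+1} ρ_sc = 0 (odd monomials vanish by symmetry):
  i = 0 (even): a_0 · C_{0} = -1 · 1 = -1
  i = 1 (odd): ∫ x^1 ρ_sc = 0 (vanishes)
  i = 2 (even): a_2 · C_{1} = -5 · 1 = -5
  i = 3 (odd): ∫ x^3 ρ_sc = 0 (vanishes)
  i = 4 (even): a_4 · C_{2} = 4 · 2 = 8
  i = 5 (odd): ∫ x^5 ρ_sc = 0 (vanishes)
  i = 6 (even): a_6 · C_{3} = -2 · 5 = -10

Summing the contributions: ∫_{−2}^{2} p(x) ρ_sc(x) dx = (-1) + (-5) + 8 + (-10) = -8.


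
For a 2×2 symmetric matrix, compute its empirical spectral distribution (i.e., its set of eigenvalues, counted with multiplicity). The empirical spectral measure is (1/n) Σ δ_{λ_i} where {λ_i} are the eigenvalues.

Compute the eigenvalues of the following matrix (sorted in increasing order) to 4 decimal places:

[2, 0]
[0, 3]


Since M is real symmetric, both eigenvalues are real; they are the roots of det(λI − M) = λ² − (tr M) λ + det M.
tr M = 2 + 3 = 5.
det M = 2·3 − 0² = 6 − 0 = 6.
Characteristic polynomial: λ² − 5λ + 6 = 0.
Discriminant Δ = (tr M)² − 4·det M = 25 − 24 = 1; √Δ = 1.000000.
λ = (tr M ± √Δ)/2 = (5 ± 1.000000)/2, giving (tr M − √Δ)/2 = 2.0000 and (tr M + √Δ)/2 = 3.0000.

Eigenvalues sorted in increasing order: [2.0000, 3.0000].


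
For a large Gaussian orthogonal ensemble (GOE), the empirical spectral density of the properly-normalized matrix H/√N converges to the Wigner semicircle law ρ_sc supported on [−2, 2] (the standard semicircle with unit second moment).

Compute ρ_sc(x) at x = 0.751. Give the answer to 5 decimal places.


ρ_sc(x) = (1/(2π)) √(4 − x²). With x = 0.751:
  4 − x² = 4 − (0.751)² = 4 − 0.564001 = 3.435999.
  √(4 − x²) = 1.853645.
  1/(2π) = 0.159155.
  ρ_sc(0.751) = 0.159155 · 1.853645 = 0.295017.

Rounded to 5 decimal places: ρ_sc(0.751) ≈ 0.29502.


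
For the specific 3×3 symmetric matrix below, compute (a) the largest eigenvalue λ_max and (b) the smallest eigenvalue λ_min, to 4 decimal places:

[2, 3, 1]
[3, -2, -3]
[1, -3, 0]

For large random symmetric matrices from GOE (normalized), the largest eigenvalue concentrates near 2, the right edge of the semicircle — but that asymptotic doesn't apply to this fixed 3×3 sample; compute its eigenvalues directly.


Since M is real symmetric, all three eigenvalues are real; they are the roots of det(λI − M) = λ³ − (tr M) λ² + s λ − det M, where s is the sum of the principal 2×2 minors.
tr M = 2 + (-2) + 0 = 0.
s = (2·(-2) − 3²) + (2·0 − 1²) + ((-2)·0 − (-3)²) = -13 + (-1) + (-9) = -23.
det M (expand along row 1) = 2·(-9) − 3·3 + 1·(-7) = -34.
Characteristic polynomial: λ³ − 23λ + 34 = 0.
Substitute λ = y + (tr M)/3 = y + 0.000000 to remove the quadratic term: y³ + p·y + q = 0 with p = s − (tr M)²/3 = -23.000000 and q = −2(tr M)³/27 + (tr M)·s/3 − det M = 34.000000.
Three real roots ⇒ use the trigonometric (Viète) form: r = 2√(−p/3) = 5.537749, φ = arccos(3q/(p·r)) = arccos(-0.800828) = 2.499472 rad.
y_k = r·cos(φ/3 − 2πk/3) for k = 0, 1, 2 gives y = 3.724371, 1.687010, -5.411382.
λ_k = y_k + 0.000000 gives λ = 3.7244, 1.6870, -5.4114 (check: the sum is 0.0000 = tr M).

Hence λ_max = 3.7244 and λ_min = -5.4114.


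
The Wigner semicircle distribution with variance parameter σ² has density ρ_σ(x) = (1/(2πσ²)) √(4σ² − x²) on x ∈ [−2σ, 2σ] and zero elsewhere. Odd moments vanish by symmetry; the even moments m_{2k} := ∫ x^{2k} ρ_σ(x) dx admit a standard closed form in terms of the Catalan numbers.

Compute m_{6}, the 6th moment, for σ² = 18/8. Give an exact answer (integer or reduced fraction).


By the scaled semicircle moment identity, m_{2k} = σ^{2k} · C_k with k = 3.
C_3 = (1/(k+1)) · C(2k, k) = (1/4) · C(6, 3) = (1/4) · 20 = 5.
σ^{2k} = (σ²)^k = (18/8)^3 = 729/64.

Therefore m_{6} = σ^{6} · C_3 = (729/64) · 5 = 3645/64.


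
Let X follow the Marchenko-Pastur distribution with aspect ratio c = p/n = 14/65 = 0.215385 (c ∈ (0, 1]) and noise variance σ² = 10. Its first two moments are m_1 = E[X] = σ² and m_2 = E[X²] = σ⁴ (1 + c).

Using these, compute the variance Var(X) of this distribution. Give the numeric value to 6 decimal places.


m_1 = E[X] = σ² = 10, so m_1² = 100.
m_2 = E[X²] = σ⁴ (1 + c) = 100 · (1 + 0.215385) = 100 · 1.215385 = 121.538462.
(Note m_2 − m_1² simplifies to c · σ⁴ = 0.215385 · 100.)

Var(X) = m_2 − m_1² = 121.538462 − 100 = 21.538462.


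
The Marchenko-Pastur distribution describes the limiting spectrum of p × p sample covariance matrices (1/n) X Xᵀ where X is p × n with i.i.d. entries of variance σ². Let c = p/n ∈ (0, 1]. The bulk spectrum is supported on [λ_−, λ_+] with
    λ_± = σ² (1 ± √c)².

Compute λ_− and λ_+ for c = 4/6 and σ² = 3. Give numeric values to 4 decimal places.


c = 4/6 = 0.666667; √c = 0.816497.
λ_− = σ² (1 − √c)² = 3 · (1 − 0.816497)² = 3 · (0.183503)² = 0.101021.
λ_+ = σ² (1 + √c)² = 3 · (1 + 0.816497)² = 3 · (1.816497)² = 9.898979.

Rounded to 4 decimal places: λ_− ≈ 0.1010, λ_+ ≈ 9.8990.


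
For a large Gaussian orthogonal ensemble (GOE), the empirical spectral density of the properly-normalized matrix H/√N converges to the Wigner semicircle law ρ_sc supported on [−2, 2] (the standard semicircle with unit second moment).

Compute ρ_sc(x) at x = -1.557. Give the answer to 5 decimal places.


ρ_sc(x) = (1/(2π)) √(4 − x²). With x = -1.557:
  4 − x² = 4 − (-1.557)² = 4 − 2.424249 = 1.575751.
  √(4 − x²) = 1.255289.
  1/(2π) = 0.159155.
  ρ_sc(-1.557) = 0.159155 · 1.255289 = 0.199785.

Rounded to 5 decimal places: ρ_sc(-1.557) ≈ 0.19979.


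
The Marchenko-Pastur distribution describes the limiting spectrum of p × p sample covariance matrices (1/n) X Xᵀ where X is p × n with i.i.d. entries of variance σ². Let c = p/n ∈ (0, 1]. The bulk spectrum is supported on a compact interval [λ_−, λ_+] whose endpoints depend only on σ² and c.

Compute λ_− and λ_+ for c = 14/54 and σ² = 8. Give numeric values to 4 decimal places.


c = 14/54 = 0.259259; √c = 0.509175.
λ_− = σ² (1 − √c)² = 8 · (1 − 0.509175)² = 8 · (0.490825)² = 1.927273.
λ_+ = σ² (1 + √c)² = 8 · (1 + 0.509175)² = 8 · (1.509175)² = 18.220875.

Rounded to 4 decimal places: λ_− ≈ 1.9273, λ_+ ≈ 18.2209.


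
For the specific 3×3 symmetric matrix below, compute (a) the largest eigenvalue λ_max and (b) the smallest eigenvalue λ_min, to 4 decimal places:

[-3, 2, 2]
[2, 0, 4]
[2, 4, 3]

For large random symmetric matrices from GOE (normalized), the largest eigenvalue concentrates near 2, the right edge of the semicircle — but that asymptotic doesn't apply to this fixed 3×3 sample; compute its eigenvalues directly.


Since M is real symmetric, all three eigenvalues are real; they are the roots of det(λI − M) = λ³ − (tr M) λ² + s λ − det M, where s is the sum of the principal 2×2 minors.
tr M = -3 + 0 + 3 = 0.
s = ((-3)·0 − 2²) + ((-3)·3 − 2²) + (0·3 − 4²) = -4 + (-13) + (-16) = -33.
det M (expand along row 1) = (-3)·(-16) − 2·(-2) + 2·8 = 68.
Characteristic polynomial: λ³ − 33λ − 68 = 0.
Substitute λ = y + (tr M)/3 = y + 0.000000 to remove the quadratic term: y³ + p·y + q = 0 with p = s − (tr M)²/3 = -33.000000 and q = −2(tr M)³/27 + (tr M)·s/3 − det M = -68.000000.
Three real roots ⇒ use the trigonometric (Viète) form: r = 2√(−p/3) = 6.633250, φ = arccos(3q/(p·r)) = arccos(0.931944) = 0.371058 rad.
y_k = r·cos(φ/3 − 2πk/3) for k = 0, 1, 2 gives y = 6.582576, -2.582576, -4.000000.
λ_k = y_k + 0.000000 gives λ = 6.5826, -2.5826, -4.0000 (check: the sum is 0.0000 = tr M).

Hence λ_max = 6.5826 and λ_min = -4.0000.


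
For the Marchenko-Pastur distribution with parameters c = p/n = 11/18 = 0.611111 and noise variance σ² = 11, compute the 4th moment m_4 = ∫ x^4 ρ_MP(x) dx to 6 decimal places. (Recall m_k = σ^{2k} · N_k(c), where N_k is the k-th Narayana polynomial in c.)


E[X⁴] = σ⁸ (1 + 6c + 6c² + c³) (fourth MP moment). With σ² = 11 (so σ⁸ = 14641) and c = 11/18 = 0.611111: E[X⁴] = 14641 · (1 + 6·0.611111 + 6·(0.611111)² + (0.611111)³) = 14641 · 7.135631.

So E[X^4] = 104472.773491.


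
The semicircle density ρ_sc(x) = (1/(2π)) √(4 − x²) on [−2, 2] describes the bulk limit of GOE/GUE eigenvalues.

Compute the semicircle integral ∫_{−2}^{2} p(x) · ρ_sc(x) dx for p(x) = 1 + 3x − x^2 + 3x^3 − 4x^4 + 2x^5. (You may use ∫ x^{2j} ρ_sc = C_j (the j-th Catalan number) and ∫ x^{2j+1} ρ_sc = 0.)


Write p(x) = Σ a_i x^i, split into monomials and integrate each against ρ_sc separately.
Using ∫ x^{2j} ρ_sc = C_j = (1/(j+1)) C(2j, j) (Catalan numbers) and ∫ x^{2j+1} ρ_sc = 0 (odd monomials vanish by symmetry):
  i = 0 (even): a_0 · C_{0} = 1 · 1 = 1
  i = 1 (odd): ∫ x^1 ρ_sc = 0 (vanishes)
  i = 2 (even): a_2 · C_{1} = -1 · 1 = -1
  i = 3 (odd): ∫ x^3 ρ_sc = 0 (vanishes)
  i = 4 (even): a_4 · C_{2} = -4 · 2 = -8
  i = 5 (odd): ∫ x^5 ρ_sc = 0 (vanishes)

Summing the contributions: ∫_{−2}^{2} p(x) ρ_sc(x) dx = 1 + (-1) + (-8) = -8.


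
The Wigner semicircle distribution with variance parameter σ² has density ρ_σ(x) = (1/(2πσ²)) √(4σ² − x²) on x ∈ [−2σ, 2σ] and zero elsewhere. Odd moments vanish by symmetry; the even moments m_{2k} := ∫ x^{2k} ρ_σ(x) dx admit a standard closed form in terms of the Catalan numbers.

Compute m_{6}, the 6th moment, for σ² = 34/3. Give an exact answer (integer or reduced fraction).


By the scaled semicircle moment identity, m_{2k} = σ^{2k} · C_k with k = 3.
C_3 = (1/(k+1)) · C(2k, k) = (1/4) · C(6, 3) = (1/4) · 20 = 5.
σ^{2k} = (σ²)^k = (34/3)^3 = 39304/27.

Therefore m_{6} = σ^{6} · C_3 = (39304/27) · 5 = 196520/27.


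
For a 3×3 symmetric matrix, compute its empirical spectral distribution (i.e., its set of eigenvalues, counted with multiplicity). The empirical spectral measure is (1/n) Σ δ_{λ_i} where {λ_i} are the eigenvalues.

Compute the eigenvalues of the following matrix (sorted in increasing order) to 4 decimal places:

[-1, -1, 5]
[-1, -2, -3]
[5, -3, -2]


Since M is real symmetric, all three eigenvalues are real; they are the roots of det(λI − M) = λ³ − (tr M) λ² + s λ − det M, where s is the sum of the principal 2×2 minors.
tr M = -1 + (-2) + (-2) = -5.
s = ((-1)·(-2) − (-1)²) + ((-1)·(-2) − 5²) + ((-2)·(-2) − (-3)²) = 1 + (-23) + (-5) = -27.
det M (expand along row 1) = (-1)·(-5) − (-1)·17 + 5·13 = 87.
Characteristic polynomial: λ³ + 5λ² − 27λ − 87 = 0.
Substitute λ = y + (tr M)/3 = y − 1.666667 to remove the quadratic term: y³ + p·y + q = 0 with p = s − (tr M)²/3 = -35.333333 and q = −2(tr M)³/27 + (tr M)·s/3 − det M = -32.740741.
Three real roots ⇒ use the trigonometric (Viète) form: r = 2√(−p/3) = 6.863753, φ = arccos(3q/(p·r)) = arccos(0.405008) = 1.153809 rad.
y_k = r·cos(φ/3 − 2πk/3) for k = 0, 1, 2 gives y = 6.362339, -0.950964, -5.411375.
λ_k = y_k − 1.666667 gives λ = 4.6957, -2.6176, -7.0780 (check: the sum is -5.0000 = tr M).

Eigenvalues sorted in increasing order: [-7.0780, -2.6176, 4.6957].


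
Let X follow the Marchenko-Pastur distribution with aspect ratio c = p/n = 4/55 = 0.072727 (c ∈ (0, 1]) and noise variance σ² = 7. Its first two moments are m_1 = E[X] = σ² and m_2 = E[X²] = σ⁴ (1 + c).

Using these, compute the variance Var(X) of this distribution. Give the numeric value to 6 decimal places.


m_1 = E[X] = σ² = 7, so m_1² = 49.
m_2 = E[X²] = σ⁴ (1 + c) = 49 · (1 + 0.072727) = 49 · 1.072727 = 52.563636.
(Note m_2 − m_1² simplifies to c · σ⁴ = 0.072727 · 49.)

Var(X) = m_2 − m_1² = 52.563636 − 49 = 3.563636.


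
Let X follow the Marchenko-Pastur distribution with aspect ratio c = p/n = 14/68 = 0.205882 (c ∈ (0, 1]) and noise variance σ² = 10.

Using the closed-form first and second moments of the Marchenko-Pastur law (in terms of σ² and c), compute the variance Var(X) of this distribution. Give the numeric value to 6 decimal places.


Recall the MP moments m_1 = E[X] = σ² and m_2 = E[X²] = σ⁴ (1 + c).
m_1 = E[X] = σ² = 10, so m_1² = 100.
m_2 = E[X²] = σ⁴ (1 + c) = 100 · (1 + 0.205882) = 100 · 1.205882 = 120.588235.
(Note m_2 − m_1² simplifies to c · σ⁴ = 0.205882 · 100.)

Var(X) = m_2 − m_1² = 120.588235 − 100 = 20.588235.


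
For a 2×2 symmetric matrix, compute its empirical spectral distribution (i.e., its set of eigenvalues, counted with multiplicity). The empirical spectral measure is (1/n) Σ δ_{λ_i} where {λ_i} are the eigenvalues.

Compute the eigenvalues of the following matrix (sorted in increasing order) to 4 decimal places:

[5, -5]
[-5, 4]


Since M is real symmetric, both eigenvalues are real; they are the roots of det(λI − M) = λ² − (tr M) λ + det M.
tr M = 5 + 4 = 9.
det M = 5·4 − (-5)² = 20 − 25 = -5.
Characteristic polynomial: λ² − 9λ − 5 = 0.
Discriminant Δ = (tr M)² − 4·det M = 81 − (-20) = 101; √Δ = 10.049876.
λ = (tr M ± √Δ)/2 = (9 ± 10.049876)/2, giving (tr M − √Δ)/2 = -0.5249 and (tr M + √Δ)/2 = 9.5249.

Eigenvalues sorted in increasing order: [-0.5249, 9.5249].


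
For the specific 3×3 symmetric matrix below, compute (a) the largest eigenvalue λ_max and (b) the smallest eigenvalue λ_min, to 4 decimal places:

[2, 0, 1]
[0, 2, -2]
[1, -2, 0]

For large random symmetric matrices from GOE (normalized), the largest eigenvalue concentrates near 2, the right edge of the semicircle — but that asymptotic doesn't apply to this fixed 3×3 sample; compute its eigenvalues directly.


Since M is real symmetric, all three eigenvalues are real; they are the roots of det(λI − M) = λ³ − (tr M) λ² + s λ − det M, where s is the sum of the principal 2×2 minors.
tr M = 2 + 2 + 0 = 4.
s = (2·2 − 0²) + (2·0 − 1²) + (2·0 − (-2)²) = 4 + (-1) + (-4) = -1.
det M (expand along row 1) = 2·(-4) − 0·2 + 1·(-2) = -10.
Characteristic polynomial: λ³ − 4λ² − λ + 10 = 0.
Substitute λ = y + (tr M)/3 = y + 1.333333 to remove the quadratic term: y³ + p·y + q = 0 with p = s − (tr M)²/3 = -6.333333 and q = −2(tr M)³/27 + (tr M)·s/3 − det M = 3.925926.
Three real roots ⇒ use the trigonometric (Viète) form: r = 2√(−p/3) = 2.905933, φ = arccos(3q/(p·r)) = arccos(-0.639949) = 2.265228 rad.
y_k = r·cos(φ/3 − 2πk/3) for k = 0, 1, 2 gives y = 2.116156, 0.666667, -2.782823.
λ_k = y_k + 1.333333 gives λ = 3.4495, 2.0000, -1.4495 (check: the sum is 4.0000 = tr M).

Hence λ_max = 3.4495 and λ_min = -1.4495.


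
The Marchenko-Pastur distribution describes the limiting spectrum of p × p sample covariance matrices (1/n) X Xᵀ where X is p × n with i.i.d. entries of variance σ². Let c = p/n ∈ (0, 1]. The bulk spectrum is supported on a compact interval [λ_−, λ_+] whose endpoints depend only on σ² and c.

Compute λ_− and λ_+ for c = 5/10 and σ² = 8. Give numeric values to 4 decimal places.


c = 5/10 = 0.500000; √c = 0.707107.
λ_− = σ² (1 − √c)² = 8 · (1 − 0.707107)² = 8 · (0.292893)² = 0.686292.
λ_+ = σ² (1 + √c)² = 8 · (1 + 0.707107)² = 8 · (1.707107)² = 23.313708.

Rounded to 4 decimal places: λ_− ≈ 0.6863, λ_+ ≈ 23.3137.


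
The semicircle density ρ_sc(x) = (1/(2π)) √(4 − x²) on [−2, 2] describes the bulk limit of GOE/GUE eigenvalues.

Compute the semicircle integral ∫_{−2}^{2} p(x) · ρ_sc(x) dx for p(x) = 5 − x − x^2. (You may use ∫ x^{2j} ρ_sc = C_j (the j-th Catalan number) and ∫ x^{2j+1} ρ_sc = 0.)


Write p(x) = Σ a_i x^i, split into monomials and integrate each against ρ_sc separately.
Using ∫ x^{2j} ρ_sc = C_j = (1/(j+1)) C(2j, j) (Catalan numbers) and ∫ x^{2j+1} ρ_sc = 0 (odd monomials vanish by symmetry):
  i = 0 (even): a_0 · C_{0} = 5 · 1 = 5
  i = 1 (odd): ∫ x^1 ρ_sc = 0 (vanishes)
  i = 2 (even): a_2 · C_{1} = -1 · 1 = -1

Summing the contributions: ∫_{−2}^{2} p(x) ρ_sc(x) dx = 5 + (-1) = 4.


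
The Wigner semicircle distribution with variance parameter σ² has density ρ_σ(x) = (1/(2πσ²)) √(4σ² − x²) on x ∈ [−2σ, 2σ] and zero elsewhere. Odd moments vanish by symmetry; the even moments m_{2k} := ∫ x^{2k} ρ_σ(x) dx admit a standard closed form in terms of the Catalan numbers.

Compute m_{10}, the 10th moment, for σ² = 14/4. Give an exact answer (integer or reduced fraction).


By the scaled semicircle moment identity, m_{2k} = σ^{2k} · C_k with k = 5.
C_5 = (1/(k+1)) · C(2k, k) = (1/6) · C(10, 5) = (1/6) · 252 = 42.
σ^{2k} = (σ²)^k = (14/4)^5 = 16807/32.

Therefore m_{10} = σ^{10} · C_5 = (16807/32) · 42 = 352947/16.


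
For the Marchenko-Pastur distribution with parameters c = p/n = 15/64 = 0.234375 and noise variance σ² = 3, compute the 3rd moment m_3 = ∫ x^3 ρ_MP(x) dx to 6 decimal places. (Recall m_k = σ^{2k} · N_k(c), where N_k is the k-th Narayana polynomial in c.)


E[X³] = σ⁶ (1 + 3c + c²) (third MP moment). With σ² = 3 (so σ⁶ = 27) and c = 15/64 = 0.234375: E[X³] = 27 · (1 + 3·0.234375 + (0.234375)²) = 27 · 1.758057.

So E[X^3] = 47.467529.


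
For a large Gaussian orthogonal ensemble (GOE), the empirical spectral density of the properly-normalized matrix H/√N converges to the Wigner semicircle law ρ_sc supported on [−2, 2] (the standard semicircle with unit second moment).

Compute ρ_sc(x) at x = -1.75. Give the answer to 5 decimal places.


ρ_sc(x) = (1/(2π)) √(4 − x²). With x = -1.75:
  4 − x² = 4 − (-1.75)² = 4 − 3.062500 = 0.937500.
  √(4 − x²) = 0.968246.
  1/(2π) = 0.159155.
  ρ_sc(-1.75) = 0.159155 · 0.968246 = 0.154101.

Rounded to 5 decimal places: ρ_sc(-1.75) ≈ 0.15410.


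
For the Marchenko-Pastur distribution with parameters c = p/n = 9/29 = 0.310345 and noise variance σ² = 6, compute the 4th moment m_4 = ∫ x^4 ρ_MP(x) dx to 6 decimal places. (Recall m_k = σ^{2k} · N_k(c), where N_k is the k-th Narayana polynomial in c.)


E[X⁴] = σ⁸ (1 + 6c + 6c² + c³) (fourth MP moment). With σ² = 6 (so σ⁸ = 1296) and c = 9/29 = 0.310345: E[X⁴] = 1296 · (1 + 6·0.310345 + 6·(0.310345)² + (0.310345)³) = 1296 · 3.469843.

So E[X^4] = 4496.916479.


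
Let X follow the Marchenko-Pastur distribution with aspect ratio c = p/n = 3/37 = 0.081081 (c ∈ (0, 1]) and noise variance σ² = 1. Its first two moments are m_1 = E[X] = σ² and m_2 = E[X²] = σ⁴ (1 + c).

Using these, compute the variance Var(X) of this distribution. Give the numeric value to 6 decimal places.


m_1 = E[X] = σ² = 1, so m_1² = 1.
m_2 = E[X²] = σ⁴ (1 + c) = 1 · (1 + 0.081081) = 1 · 1.081081 = 1.081081.
(Note m_2 − m_1² simplifies to c · σ⁴ = 0.081081 · 1.)

Var(X) = m_2 − m_1² = 1.081081 − 1 = 0.081081.


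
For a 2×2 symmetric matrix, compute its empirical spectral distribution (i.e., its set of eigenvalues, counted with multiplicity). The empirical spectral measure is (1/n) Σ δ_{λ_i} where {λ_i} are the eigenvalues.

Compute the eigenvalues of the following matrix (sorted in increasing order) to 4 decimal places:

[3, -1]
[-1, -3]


Since M is real symmetric, both eigenvalues are real; they are the roots of det(λI − M) = λ² − (tr M) λ + det M.
tr M = 3 + (-3) = 0.
det M = 3·(-3) − (-1)² = -9 − 1 = -10.
Characteristic polynomial: λ² − 10 = 0.
Discriminant Δ = (tr M)² − 4·det M = 0 − (-40) = 40; √Δ = 6.324555.
λ = (tr M ± √Δ)/2 = (0 ± 6.324555)/2, giving (tr M − √Δ)/2 = -3.1623 and (tr M + √Δ)/2 = 3.1623.

Eigenvalues sorted in increasing order: [-3.1623, 3.1623].


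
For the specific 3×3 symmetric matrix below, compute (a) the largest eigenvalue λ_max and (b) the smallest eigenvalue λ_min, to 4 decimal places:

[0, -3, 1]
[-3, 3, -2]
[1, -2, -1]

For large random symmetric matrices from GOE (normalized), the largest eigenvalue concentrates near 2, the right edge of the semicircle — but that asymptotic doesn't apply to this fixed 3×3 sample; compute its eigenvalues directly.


Since M is real symmetric, all three eigenvalues are real; they are the roots of det(λI − M) = λ³ − (tr M) λ² + s λ − det M, where s is the sum of the principal 2×2 minors.
tr M = 0 + 3 + (-1) = 2.
s = (0·3 − (-3)²) + (0·(-1) − 1²) + (3·(-1) − (-2)²) = -9 + (-1) + (-7) = -17.
det M (expand along row 1) = 0·(-7) − (-3)·5 + 1·3 = 18.
Characteristic polynomial: λ³ − 2λ² − 17λ − 18 = 0.
Substitute λ = y + (tr M)/3 = y + 0.666667 to remove the quadratic term: y³ + p·y + q = 0 with p = s − (tr M)²/3 = -18.333333 and q = −2(tr M)³/27 + (tr M)·s/3 − det M = -29.925926.
Three real roots ⇒ use the trigonometric (Viète) form: r = 2√(−p/3) = 4.944132, φ = arccos(3q/(p·r)) = arccos(0.990461) = 0.138234 rad.
y_k = r·cos(φ/3 − 2πk/3) for k = 0, 1, 2 gives y = 4.938885, -2.272218, -2.666667.
λ_k = y_k + 0.666667 gives λ = 5.6056, -1.6056, -2.0000 (check: the sum is 2.0000 = tr M).

Hence λ_max = 5.6056 and λ_min = -2.0000.


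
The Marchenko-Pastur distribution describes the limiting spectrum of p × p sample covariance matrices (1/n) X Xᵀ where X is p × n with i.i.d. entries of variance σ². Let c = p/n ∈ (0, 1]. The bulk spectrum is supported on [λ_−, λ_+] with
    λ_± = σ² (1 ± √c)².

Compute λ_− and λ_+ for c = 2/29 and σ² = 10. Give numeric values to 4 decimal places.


c = 2/29 = 0.068966; √c = 0.262613.
λ_− = σ² (1 − √c)² = 10 · (1 − 0.262613)² = 10 · (0.737387)² = 5.437398.
λ_+ = σ² (1 + √c)² = 10 · (1 + 0.262613)² = 10 · (1.262613)² = 15.941912.

Rounded to 4 decimal places: λ_− ≈ 5.4374, λ_+ ≈ 15.9419.


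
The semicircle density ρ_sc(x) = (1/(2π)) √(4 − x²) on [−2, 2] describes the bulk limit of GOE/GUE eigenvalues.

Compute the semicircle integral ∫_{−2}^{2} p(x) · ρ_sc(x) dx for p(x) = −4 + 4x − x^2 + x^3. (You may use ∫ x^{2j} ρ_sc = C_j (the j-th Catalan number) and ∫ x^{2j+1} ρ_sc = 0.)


Write p(x) = Σ a_i x^i, split into monomials and integrate each against ρ_sc separately.
Using ∫ x^{2j} ρ_sc = C_j = (1/(j+1)) C(2j, j) (Catalan numbers) and ∫ x^{2j+1} ρ_sc = 0 (odd monomials vanish by symmetry):
  i = 0 (even): a_0 · C_{0} = -4 · 1 = -4
  i = 1 (odd): ∫ x^1 ρ_sc = 0 (vanishes)
  i = 2 (even): a_2 · C_{1} = -1 · 1 = -1
  i = 3 (odd): ∫ x^3 ρ_sc = 0 (vanishes)

Summing the contributions: ∫_{−2}^{2} p(x) ρ_sc(x) dx = (-4) + (-1) = -5.


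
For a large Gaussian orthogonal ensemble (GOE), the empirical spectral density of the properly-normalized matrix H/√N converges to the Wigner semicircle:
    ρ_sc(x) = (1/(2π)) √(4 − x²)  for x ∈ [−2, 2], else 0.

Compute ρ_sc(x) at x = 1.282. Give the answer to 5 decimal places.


ρ_sc(x) = (1/(2π)) √(4 − x²). With x = 1.282:
  4 − x² = 4 − (1.282)² = 4 − 1.643524 = 2.356476.
  √(4 − x²) = 1.535082.
  1/(2π) = 0.159155.
  ρ_sc(1.282) = 0.159155 · 1.535082 = 0.244316.

Rounded to 5 decimal places: ρ_sc(1.282) ≈ 0.24432.


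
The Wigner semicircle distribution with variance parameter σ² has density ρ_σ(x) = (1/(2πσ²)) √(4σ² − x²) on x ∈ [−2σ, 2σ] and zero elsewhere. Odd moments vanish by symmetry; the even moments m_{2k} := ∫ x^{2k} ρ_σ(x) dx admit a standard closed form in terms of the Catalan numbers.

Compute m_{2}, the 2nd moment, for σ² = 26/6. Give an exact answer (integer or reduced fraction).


By the scaled semicircle moment identity, m_{2k} = σ^{2k} · C_k with k = 1.
C_1 = (1/(k+1)) · C(2k, k) = (1/2) · C(2, 1) = (1/2) · 2 = 1.
σ^{2k} = (σ²)^k = (26/6)^1 = 13/3.

Therefore m_{2} = σ^{2} · C_1 = (13/3) · 1 = 13/3.


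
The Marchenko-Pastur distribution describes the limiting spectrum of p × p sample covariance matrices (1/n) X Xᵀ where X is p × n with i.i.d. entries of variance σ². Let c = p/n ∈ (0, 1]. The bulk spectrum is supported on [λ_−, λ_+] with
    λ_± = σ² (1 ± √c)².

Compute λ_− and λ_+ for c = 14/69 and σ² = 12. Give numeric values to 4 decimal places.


c = 14/69 = 0.202899; √c = 0.450443.
λ_− = σ² (1 − √c)² = 12 · (1 − 0.450443)² = 12 · (0.549557)² = 3.624160.
λ_+ = σ² (1 + √c)² = 12 · (1 + 0.450443)² = 12 · (1.450443)² = 25.245405.

Rounded to 4 decimal places: λ_− ≈ 3.6242, λ_+ ≈ 25.2454.


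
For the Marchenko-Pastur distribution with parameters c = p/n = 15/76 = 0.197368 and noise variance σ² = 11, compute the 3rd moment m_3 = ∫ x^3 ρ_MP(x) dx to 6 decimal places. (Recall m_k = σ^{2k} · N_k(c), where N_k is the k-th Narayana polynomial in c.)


E[X³] = σ⁶ (1 + 3c + c²) (third MP moment). With σ² = 11 (so σ⁶ = 1331) and c = 15/76 = 0.197368: E[X³] = 1331 · (1 + 3·0.197368 + (0.197368)²) = 1331 · 1.631060.

So E[X^3] = 2170.940270.


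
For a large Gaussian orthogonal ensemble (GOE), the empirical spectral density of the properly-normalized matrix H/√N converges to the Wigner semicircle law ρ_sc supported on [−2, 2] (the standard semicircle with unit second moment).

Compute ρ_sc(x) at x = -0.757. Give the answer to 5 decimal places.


ρ_sc(x) = (1/(2π)) √(4 − x²). With x = -0.757:
  4 − x² = 4 − (-0.757)² = 4 − 0.573049 = 3.426951.
  √(4 − x²) = 1.851203.
  1/(2π) = 0.159155.
  ρ_sc(-0.757) = 0.159155 · 1.851203 = 0.294628.

Rounded to 5 decimal places: ρ_sc(-0.757) ≈ 0.29463.


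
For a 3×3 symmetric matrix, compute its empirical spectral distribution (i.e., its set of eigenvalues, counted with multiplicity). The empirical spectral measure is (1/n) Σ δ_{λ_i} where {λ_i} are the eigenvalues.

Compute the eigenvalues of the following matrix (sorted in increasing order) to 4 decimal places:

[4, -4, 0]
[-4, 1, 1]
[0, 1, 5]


Since M is real symmetric, all three eigenvalues are real; they are the roots of det(λI − M) = λ³ − (tr M) λ² + s λ − det M, where s is the sum of the principal 2×2 minors.
tr M = 4 + 1 + 5 = 10.
s = (4·1 − (-4)²) + (4·5 − 0²) + (1·5 − 1²) = -12 + 20 + 4 = 12.
det M (expand along row 1) = 4·4 − (-4)·(-20) + 0·(-4) = -64.
Characteristic polynomial: λ³ − 10λ² + 12λ + 64 = 0.
Substitute λ = y + (tr M)/3 = y + 3.333333 to remove the quadratic term: y³ + p·y + q = 0 with p = s − (tr M)²/3 = -21.333333 and q = −2(tr M)³/27 + (tr M)·s/3 − det M = 29.925926.
Three real roots ⇒ use the trigonometric (Viète) form: r = 2√(−p/3) = 5.333333, φ = arccos(3q/(p·r)) = arccos(-0.789062) = 2.480078 rad.
y_k = r·cos(φ/3 − 2πk/3) for k = 0, 1, 2 gives y = 3.612334, 1.591864, -5.204198.
λ_k = y_k + 3.333333 gives λ = 6.9457, 4.9252, -1.8709 (check: the sum is 10.0000 = tr M).

Eigenvalues sorted in increasing order: [-1.8709, 4.9252, 6.9457].


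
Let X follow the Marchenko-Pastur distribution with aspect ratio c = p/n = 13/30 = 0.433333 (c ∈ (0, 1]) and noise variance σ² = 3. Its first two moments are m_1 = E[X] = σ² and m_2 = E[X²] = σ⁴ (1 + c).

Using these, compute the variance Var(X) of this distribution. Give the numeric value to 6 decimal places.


m_1 = E[X] = σ² = 3, so m_1² = 9.
m_2 = E[X²] = σ⁴ (1 + c) = 9 · (1 + 0.433333) = 9 · 1.433333 = 12.900000.
(Note m_2 − m_1² simplifies to c · σ⁴ = 0.433333 · 9.)

Var(X) = m_2 − m_1² = 12.900000 − 9 = 3.900000.


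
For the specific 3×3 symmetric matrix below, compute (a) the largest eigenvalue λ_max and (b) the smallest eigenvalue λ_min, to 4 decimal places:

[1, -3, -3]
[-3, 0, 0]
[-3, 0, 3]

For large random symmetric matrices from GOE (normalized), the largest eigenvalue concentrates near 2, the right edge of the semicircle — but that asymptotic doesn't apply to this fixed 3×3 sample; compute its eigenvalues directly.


Since M is real symmetric, all three eigenvalues are real; they are the roots of det(λI − M) = λ³ − (tr M) λ² + s λ − det M, where s is the sum of the principal 2×2 minors.
tr M = 1 + 0 + 3 = 4.
s = (1·0 − (-3)²) + (1·3 − (-3)²) + (0·3 − 0²) = -9 + (-6) + 0 = -15.
det M (expand along row 1) = 1·0 − (-3)·(-9) + (-3)·0 = -27.
Characteristic polynomial: λ³ − 4λ² − 15λ + 27 = 0.
Substitute λ = y + (tr M)/3 = y + 1.333333 to remove the quadratic term: y³ + p·y + q = 0 with p = s − (tr M)²/3 = -20.333333 and q = −2(tr M)³/27 + (tr M)·s/3 − det M = 2.259259.
Three real roots ⇒ use the trigonometric (Viète) form: r = 2√(−p/3) = 5.206833, φ = arccos(3q/(p·r)) = arccos(-0.064018) = 1.634859 rad.
y_k = r·cos(φ/3 − 2πk/3) for k = 0, 1, 2 gives y = 4.452632, 0.111179, -4.563811.
λ_k = y_k + 1.333333 gives λ = 5.7860, 1.4445, -3.2305 (check: the sum is 4.0000 = tr M).

Hence λ_max = 5.7860 and λ_min = -3.2305.


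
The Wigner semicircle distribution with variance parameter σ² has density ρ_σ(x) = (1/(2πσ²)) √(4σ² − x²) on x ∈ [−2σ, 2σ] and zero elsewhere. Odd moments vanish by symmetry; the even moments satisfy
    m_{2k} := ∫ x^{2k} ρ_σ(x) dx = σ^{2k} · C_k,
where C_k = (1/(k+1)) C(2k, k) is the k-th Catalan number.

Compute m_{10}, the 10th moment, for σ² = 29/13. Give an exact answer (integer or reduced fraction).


By the scaled semicircle moment identity, m_{2k} = σ^{2k} · C_k with k = 5.
C_5 = (1/(k+1)) · C(2k, k) = (1/6) · C(10, 5) = (1/6) · 252 = 42.
σ^{2k} = (σ²)^k = (29/13)^5 = 20511149/371293.

Therefore m_{10} = σ^{10} · C_5 = (20511149/371293) · 42 = 861468258/371293.


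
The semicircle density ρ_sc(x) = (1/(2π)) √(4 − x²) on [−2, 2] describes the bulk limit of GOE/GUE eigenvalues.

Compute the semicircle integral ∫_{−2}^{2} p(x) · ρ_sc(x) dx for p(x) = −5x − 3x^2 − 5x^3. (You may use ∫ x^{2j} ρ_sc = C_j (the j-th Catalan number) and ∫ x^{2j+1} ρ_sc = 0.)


Write p(x) = Σ a_i x^i, split into monomials and integrate each against ρ_sc separately.
Using ∫ x^{2j} ρ_sc = C_j = (1/(j+1)) C(2j, j) (Catalan numbers) and ∫ x^{2j+1} ρ_sc = 0 (odd monomials vanish by symmetry):
  i = 1 (odd): ∫ x^1 ρ_sc = 0 (vanishes)
  i = 2 (even): a_2 · C_{1} = -3 · 1 = -3
  i = 3 (odd): ∫ x^3 ρ_sc = 0 (vanishes)

Summing the contributions: ∫_{−2}^{2} p(x) ρ_sc(x) dx = -3.


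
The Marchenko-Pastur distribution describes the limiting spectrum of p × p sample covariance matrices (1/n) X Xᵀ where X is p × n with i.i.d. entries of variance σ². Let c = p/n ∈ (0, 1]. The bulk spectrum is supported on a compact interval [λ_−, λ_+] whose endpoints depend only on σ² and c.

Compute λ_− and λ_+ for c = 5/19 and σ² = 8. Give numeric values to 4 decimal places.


c = 5/19 = 0.263158; √c = 0.512989.
λ_− = σ² (1 − √c)² = 8 · (1 − 0.512989)² = 8 · (0.487011)² = 1.897436.
λ_+ = σ² (1 + √c)² = 8 · (1 + 0.512989)² = 8 · (1.512989)² = 18.313090.

Rounded to 4 decimal places: λ_− ≈ 1.8974, λ_+ ≈ 18.3131.


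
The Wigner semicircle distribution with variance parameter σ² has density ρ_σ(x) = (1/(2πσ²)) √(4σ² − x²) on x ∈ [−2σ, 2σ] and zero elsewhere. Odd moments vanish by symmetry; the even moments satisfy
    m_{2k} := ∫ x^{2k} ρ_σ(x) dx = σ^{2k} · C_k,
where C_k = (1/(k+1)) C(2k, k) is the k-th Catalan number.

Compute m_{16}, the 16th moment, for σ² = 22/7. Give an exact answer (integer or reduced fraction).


By the scaled semicircle moment identity, m_{2k} = σ^{2k} · C_k with k = 8.
C_8 = (1/(k+1)) · C(2k, k) = (1/9) · C(16, 8) = (1/9) · 12870 = 1430.
σ^{2k} = (σ²)^k = (22/7)^8 = 54875873536/5764801.

Therefore m_{16} = σ^{16} · C_8 = (54875873536/5764801) · 1430 = 78472499156480/5764801.


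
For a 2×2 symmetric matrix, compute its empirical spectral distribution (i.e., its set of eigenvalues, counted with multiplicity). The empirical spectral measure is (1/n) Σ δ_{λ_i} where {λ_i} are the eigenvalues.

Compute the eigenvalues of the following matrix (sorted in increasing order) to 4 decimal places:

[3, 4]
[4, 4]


Since M is real symmetric, both eigenvalues are real; they are the roots of det(λI − M) = λ² − (tr M) λ + det M.
tr M = 3 + 4 = 7.
det M = 3·4 − 4² = 12 − 16 = -4.
Characteristic polynomial: λ² − 7λ − 4 = 0.
Discriminant Δ = (tr M)² − 4·det M = 49 − (-16) = 65; √Δ = 8.062258.
λ = (tr M ± √Δ)/2 = (7 ± 8.062258)/2, giving (tr M − √Δ)/2 = -0.5311 and (tr M + √Δ)/2 = 7.5311.

Eigenvalues sorted in increasing order: [-0.5311, 7.5311].


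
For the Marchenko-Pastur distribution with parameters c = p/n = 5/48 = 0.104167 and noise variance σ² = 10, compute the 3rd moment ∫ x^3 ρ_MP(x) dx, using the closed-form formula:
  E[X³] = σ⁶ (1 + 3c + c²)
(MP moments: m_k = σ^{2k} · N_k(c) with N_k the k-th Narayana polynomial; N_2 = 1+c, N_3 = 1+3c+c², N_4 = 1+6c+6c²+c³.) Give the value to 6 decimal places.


E[X³] = σ⁶ (1 + 3c + c²) (third MP moment). With σ² = 10 (so σ⁶ = 1000) and c = 5/48 = 0.104167: E[X³] = 1000 · (1 + 3·0.104167 + (0.104167)²) = 1000 · 1.323351.

So E[X^3] = 1323.350694.


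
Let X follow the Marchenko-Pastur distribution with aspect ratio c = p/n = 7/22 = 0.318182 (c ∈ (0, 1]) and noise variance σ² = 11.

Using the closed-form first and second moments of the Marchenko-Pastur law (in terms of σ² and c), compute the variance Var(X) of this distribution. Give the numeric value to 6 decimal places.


Recall the MP moments m_1 = E[X] = σ² and m_2 = E[X²] = σ⁴ (1 + c).
m_1 = E[X] = σ² = 11, so m_1² = 121.
m_2 = E[X²] = σ⁴ (1 + c) = 121 · (1 + 0.318182) = 121 · 1.318182 = 159.500000.
(Note m_2 − m_1² simplifies to c · σ⁴ = 0.318182 · 121.)

Var(X) = m_2 − m_1² = 159.500000 − 121 = 38.500000.


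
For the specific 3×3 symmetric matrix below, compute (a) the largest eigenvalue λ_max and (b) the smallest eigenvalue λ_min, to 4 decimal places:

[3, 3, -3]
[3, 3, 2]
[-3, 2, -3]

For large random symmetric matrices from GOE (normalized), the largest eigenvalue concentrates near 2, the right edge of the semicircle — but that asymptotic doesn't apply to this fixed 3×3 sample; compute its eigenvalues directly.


Since M is real symmetric, all three eigenvalues are real; they are the roots of det(λI − M) = λ³ − (tr M) λ² + s λ − det M, where s is the sum of the principal 2×2 minors.
tr M = 3 + 3 + (-3) = 3.
s = (3·3 − 3²) + (3·(-3) − (-3)²) + (3·(-3) − 2²) = 0 + (-18) + (-13) = -31.
det M (expand along row 1) = 3·(-13) − 3·(-3) + (-3)·15 = -75.
Characteristic polynomial: λ³ − 3λ² − 31λ + 75 = 0.
Substitute λ = y + (tr M)/3 = y + 1.000000 to remove the quadratic term: y³ + p·y + q = 0 with p = s − (tr M)²/3 = -34.000000 and q = −2(tr M)³/27 + (tr M)·s/3 − det M = 42.000000.
Three real roots ⇒ use the trigonometric (Viète) form: r = 2√(−p/3) = 6.733003, φ = arccos(3q/(p·r)) = arccos(-0.550406) = 2.153646 rad.
y_k = r·cos(φ/3 − 2πk/3) for k = 0, 1, 2 gives y = 5.071302, 1.299896, -6.371198.
λ_k = y_k + 1.000000 gives λ = 6.0713, 2.2999, -5.3712 (check: the sum is 3.0000 = tr M).

Hence λ_max = 6.0713 and λ_min = -5.3712.


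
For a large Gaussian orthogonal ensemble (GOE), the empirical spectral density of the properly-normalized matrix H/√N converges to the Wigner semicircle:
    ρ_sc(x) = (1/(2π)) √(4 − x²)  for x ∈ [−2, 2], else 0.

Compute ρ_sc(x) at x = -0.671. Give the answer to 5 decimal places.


ρ_sc(x) = (1/(2π)) √(4 − x²). With x = -0.671:
  4 − x² = 4 − (-0.671)² = 4 − 0.450241 = 3.549759.
  √(4 − x²) = 1.884080.
  1/(2π) = 0.159155.
  ρ_sc(-0.671) = 0.159155 · 1.884080 = 0.299861.

Rounded to 5 decimal places: ρ_sc(-0.671) ≈ 0.29986.


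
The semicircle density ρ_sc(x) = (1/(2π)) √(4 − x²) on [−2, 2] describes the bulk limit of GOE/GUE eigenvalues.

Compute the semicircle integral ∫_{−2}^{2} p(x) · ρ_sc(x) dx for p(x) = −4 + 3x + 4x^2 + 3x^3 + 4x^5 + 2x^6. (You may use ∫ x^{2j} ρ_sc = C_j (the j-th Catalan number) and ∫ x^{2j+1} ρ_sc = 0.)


Write p(x) = Σ a_i x^i, split into monomials and integrate each against ρ_sc separately.
Using ∫ x^{2j} ρ_sc = C_j = (1/(j+1)) C(2j, j) (Catalan numbers) and ∫ x^{2j+1} ρ_sc = 0 (odd monomials vanish by symmetry):
  i = 0 (even): a_0 · C_{0} = -4 · 1 = -4
  i = 1 (odd): ∫ x^1 ρ_sc = 0 (vanishes)
  i = 2 (even): a_2 · C_{1} = 4 · 1 = 4
  i = 3 (odd): ∫ x^3 ρ_sc = 0 (vanishes)
  i = 5 (odd): ∫ x^5 ρ_sc = 0 (vanishes)
  i = 6 (even): a_6 · C_{3} = 2 · 5 = 10

Summing the contributions: ∫_{−2}^{2} p(x) ρ_sc(x) dx = (-4) + 4 + 10 = 10.
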